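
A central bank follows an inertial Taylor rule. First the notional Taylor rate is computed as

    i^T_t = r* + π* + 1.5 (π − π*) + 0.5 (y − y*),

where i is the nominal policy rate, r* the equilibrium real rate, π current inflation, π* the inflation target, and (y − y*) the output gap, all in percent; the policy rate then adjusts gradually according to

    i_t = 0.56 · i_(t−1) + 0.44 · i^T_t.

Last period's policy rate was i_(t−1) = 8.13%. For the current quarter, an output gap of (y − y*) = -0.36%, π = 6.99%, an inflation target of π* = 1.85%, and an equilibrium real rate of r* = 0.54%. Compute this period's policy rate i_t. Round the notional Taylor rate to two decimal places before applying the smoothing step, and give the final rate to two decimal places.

i^T_t = 0.54 + 1.85 + 1.5 × (6.99 − 1.85) + 0.5 × (-0.36)
   = 0.54 + 1.85 + 7.71 − 0.18 = 9.92
i_t = 0.56 × 8.13 + 0.44 × 9.92 = 4.5528 + 4.3648 = 8.92

8.92%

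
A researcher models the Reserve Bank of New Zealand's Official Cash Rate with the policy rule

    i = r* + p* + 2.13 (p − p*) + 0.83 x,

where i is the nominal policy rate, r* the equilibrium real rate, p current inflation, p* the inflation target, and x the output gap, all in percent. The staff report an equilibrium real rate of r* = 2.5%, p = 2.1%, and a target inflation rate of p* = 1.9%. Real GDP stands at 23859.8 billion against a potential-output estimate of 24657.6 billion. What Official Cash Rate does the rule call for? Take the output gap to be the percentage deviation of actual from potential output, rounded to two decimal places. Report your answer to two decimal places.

Output gap = 100 × (23859.8 − 24657.6) / 24657.6 = -3.24%.
i = 2.50 + 1.90 + 2.13 × (2.10 − 1.90) + 0.83 × (-3.24)
   = 2.50 + 1.9 + 0.426 − 2.6892 = 2.14

2.14%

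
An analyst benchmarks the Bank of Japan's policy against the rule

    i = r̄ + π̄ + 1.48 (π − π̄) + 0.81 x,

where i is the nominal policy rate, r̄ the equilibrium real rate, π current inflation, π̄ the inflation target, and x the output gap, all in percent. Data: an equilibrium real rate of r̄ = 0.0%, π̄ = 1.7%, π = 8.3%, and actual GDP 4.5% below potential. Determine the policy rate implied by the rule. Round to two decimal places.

Output 4.5% below potential → x = -4.5.
i = 0.0 + 1.7 + 1.48 × (8.3 − 1.7) + 0.81 × (-4.5)
   = 0.0 + 1.7 + 9.768 − 3.645 = 7.82

7.82%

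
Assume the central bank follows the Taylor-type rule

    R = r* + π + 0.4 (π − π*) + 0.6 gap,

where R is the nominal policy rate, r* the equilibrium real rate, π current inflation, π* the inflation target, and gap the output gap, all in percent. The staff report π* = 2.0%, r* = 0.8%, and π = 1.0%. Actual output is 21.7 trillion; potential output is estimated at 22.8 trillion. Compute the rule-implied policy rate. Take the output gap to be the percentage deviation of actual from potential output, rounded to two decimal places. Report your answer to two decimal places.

-1.49%

Output gap = 100 × (21.7 − 22.8) / 22.8 = -4.82%.
R = 0.80 + 1.00 + 0.4 × (1.00 − 2.00) + 0.6 × (-4.82)
   = 0.80 + 1 − 0.4 − 2.892 = -1.49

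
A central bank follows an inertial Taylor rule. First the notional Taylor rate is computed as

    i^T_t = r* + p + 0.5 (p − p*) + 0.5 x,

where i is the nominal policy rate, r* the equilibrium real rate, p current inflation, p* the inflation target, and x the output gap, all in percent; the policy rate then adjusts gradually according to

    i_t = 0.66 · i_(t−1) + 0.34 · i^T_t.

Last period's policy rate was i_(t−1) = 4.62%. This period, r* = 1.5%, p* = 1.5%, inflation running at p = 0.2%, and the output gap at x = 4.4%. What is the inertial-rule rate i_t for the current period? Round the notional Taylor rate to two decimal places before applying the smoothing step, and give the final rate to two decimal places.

4.15%

i^T_t = 1.5 + 0.2 + 0.5 × (0.2 − 1.5) + 0.5 × 4.4
   = 1.5 + 0.2 − 0.65 + 2.2 = 3.25
i_t = 0.66 × 4.62 + 0.34 × 3.25 = 3.0492 + 1.105 = 4.15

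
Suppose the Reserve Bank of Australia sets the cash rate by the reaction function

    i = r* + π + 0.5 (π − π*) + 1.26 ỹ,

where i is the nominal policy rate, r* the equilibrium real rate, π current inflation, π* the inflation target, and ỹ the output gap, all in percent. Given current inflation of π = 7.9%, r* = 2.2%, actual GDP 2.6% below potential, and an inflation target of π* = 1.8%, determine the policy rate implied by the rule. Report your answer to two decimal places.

9.87%

Output 2.6% below potential → ỹ = -2.6.
i = 2.2 + 7.9 + 0.5 × (7.9 − 1.8) + 1.26 × (-2.6)
   = 2.2 + 7.9 + 3.05 − 3.276 = 9.87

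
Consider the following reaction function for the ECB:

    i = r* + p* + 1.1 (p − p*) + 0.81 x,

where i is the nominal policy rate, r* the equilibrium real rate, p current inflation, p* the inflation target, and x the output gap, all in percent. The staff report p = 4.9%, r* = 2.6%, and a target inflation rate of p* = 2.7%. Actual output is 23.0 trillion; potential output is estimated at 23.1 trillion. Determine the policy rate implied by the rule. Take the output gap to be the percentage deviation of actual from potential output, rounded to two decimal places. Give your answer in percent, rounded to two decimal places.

7.37%

Output gap = 100 × (23.0 − 23.1) / 23.1 = -0.43%.
i = 2.60 + 2.70 + 1.1 × (4.90 − 2.70) + 0.81 × (-0.43)
   = 2.60 + 2.7 + 2.42 − 0.3483 = 7.37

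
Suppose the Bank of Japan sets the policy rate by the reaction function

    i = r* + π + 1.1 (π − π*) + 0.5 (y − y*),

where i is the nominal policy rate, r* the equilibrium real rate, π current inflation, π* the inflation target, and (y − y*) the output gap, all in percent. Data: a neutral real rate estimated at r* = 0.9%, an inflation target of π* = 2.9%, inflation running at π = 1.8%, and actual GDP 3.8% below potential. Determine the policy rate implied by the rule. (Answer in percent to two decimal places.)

-0.41%

Output 3.8% below potential → (y − y*) = -3.8.
i = 0.9 + 1.8 + 1.1 × (1.8 − 2.9) + 0.5 × (-3.8)
   = 0.9 + 1.8 − 1.21 − 1.9 = -0.41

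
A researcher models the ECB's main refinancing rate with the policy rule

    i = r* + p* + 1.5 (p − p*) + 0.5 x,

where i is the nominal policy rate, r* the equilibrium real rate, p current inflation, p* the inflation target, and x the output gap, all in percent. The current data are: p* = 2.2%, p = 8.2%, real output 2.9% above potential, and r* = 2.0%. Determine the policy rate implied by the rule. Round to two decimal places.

14.65%

Output 2.9% above potential → x = 2.9.
i = 2.0 + 2.2 + 1.5 × (8.2 − 2.2) + 0.5 × 2.9
   = 2.0 + 2.2 + 9 + 1.45 = 14.65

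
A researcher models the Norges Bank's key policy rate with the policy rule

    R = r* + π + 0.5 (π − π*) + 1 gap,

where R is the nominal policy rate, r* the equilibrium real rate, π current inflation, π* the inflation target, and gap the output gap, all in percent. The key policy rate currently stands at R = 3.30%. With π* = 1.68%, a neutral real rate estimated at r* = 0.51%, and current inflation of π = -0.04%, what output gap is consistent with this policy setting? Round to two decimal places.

1 gap = 3.30 − 0.51 − (-0.04) − 0.5 × ((-0.04) − 1.68) = 3.69
gap = 3.69 / 1 = 3.69

3.69%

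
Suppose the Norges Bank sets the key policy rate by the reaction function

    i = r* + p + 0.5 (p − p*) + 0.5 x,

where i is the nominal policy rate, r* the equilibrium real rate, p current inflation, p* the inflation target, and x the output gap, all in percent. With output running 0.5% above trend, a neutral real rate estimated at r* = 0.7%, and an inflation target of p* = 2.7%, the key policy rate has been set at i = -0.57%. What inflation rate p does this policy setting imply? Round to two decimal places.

Output 0.5% above potential → x = 0.5.
Collecting p: i = r* + (1 + 0.5) p − 0.5 p* + 0.5 x
1.5 p = -0.57 − 0.7 + 0.5 × 2.7 − 0.5 × 0.5 = -0.17
p = -0.17 / 1.5 = -0.11

-0.11%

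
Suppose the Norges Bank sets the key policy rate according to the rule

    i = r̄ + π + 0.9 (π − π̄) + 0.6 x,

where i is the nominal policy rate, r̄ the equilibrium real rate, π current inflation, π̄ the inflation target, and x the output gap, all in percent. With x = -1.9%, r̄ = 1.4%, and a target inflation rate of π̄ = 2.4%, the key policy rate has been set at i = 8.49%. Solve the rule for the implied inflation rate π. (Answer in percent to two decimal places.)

5.47%

Collecting π: i = r̄ + (1 + 0.9) π − 0.9 π̄ + 0.6 x
1.9 π = 8.49 − 1.4 + 0.9 × 2.4 − 0.6 × (-1.9) = 10.39
π = 10.39 / 1.9 = 5.47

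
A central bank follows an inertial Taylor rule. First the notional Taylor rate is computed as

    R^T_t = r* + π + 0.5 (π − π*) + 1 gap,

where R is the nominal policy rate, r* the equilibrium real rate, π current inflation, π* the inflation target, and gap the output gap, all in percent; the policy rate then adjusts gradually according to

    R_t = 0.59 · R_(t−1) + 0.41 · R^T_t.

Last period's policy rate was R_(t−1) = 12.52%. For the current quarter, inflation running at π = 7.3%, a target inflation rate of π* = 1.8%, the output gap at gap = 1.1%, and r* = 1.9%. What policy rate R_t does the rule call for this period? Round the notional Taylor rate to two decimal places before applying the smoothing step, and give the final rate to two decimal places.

R^T_t = 1.9 + 7.3 + 0.5 × (7.3 − 1.8) + 1 × 1.1
   = 1.9 + 7.3 + 2.75 + 1.1 = 13.05
R_t = 0.59 × 12.52 + 0.41 × 13.05 = 7.3868 + 5.3505 = 12.74

12.74%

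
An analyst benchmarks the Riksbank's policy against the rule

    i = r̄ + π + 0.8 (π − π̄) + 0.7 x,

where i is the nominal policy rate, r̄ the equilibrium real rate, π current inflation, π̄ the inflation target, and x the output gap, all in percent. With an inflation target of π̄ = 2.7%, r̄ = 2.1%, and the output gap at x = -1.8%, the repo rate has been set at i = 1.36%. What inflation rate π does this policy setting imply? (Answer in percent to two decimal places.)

1.49%

Collecting π: i = r̄ + (1 + 0.8) π − 0.8 π̄ + 0.7 x
1.8 π = 1.36 − 2.1 + 0.8 × 2.7 − 0.7 × (-1.8) = 2.68
π = 2.68 / 1.8 = 1.49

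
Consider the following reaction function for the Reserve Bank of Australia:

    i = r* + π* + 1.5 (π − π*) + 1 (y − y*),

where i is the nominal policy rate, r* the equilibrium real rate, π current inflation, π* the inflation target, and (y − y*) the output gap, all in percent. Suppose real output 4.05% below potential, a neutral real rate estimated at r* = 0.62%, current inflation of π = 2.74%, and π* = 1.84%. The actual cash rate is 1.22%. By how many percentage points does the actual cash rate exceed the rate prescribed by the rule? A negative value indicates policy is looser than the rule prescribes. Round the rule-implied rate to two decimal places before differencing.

Output 4.05% below potential → (y − y*) = -4.05.
i = 0.62 + 1.84 + 1.5 × (2.74 − 1.84) + 1 × (-4.05)
   = 0.62 + 1.84 + 1.35 − 4.05 = -0.24
Deviation = 1.22 − (-0.24) = 1.46 pp.

1.46 pp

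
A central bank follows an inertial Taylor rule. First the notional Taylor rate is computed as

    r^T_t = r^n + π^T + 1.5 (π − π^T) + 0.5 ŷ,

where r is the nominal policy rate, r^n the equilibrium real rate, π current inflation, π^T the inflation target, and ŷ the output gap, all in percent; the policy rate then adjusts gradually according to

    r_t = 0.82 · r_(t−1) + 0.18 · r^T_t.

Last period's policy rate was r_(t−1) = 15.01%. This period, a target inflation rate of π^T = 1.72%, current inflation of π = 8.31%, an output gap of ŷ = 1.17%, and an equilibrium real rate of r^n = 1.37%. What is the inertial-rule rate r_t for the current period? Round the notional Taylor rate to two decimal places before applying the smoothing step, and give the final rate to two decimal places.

r^T_t = 1.37 + 1.72 + 1.5 × (8.31 − 1.72) + 0.5 × 1.17
   = 1.37 + 1.72 + 9.885 + 0.585 = 13.56
r_t = 0.82 × 15.01 + 0.18 × 13.56 = 12.3082 + 2.4408 = 14.75

14.75%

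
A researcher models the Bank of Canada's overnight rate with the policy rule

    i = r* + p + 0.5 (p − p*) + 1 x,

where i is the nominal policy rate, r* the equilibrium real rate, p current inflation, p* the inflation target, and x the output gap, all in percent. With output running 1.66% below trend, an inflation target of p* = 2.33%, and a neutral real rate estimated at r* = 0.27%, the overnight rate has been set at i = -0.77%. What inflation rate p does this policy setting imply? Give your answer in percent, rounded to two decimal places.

Output 1.66% below potential → x = -1.66.
Collecting p: i = r* + (1 + 0.5) p − 0.5 p* + 1 x
1.5 p = -0.77 − 0.27 + 0.5 × 2.33 − 1 × (-1.66) = 1.785
p = 1.785 / 1.5 = 1.19

1.19%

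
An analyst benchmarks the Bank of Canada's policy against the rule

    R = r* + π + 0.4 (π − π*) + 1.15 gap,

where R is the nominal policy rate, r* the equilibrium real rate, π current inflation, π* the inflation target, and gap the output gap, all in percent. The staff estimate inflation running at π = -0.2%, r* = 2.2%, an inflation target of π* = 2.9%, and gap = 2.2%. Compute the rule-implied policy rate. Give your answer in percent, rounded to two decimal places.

R = 2.2 + (-0.2) + 0.4 × (-0.2 − 2.9) + 1.15 × 2.2
   = 2.2 − 0.2 − 1.24 + 2.53 = 3.29

3.29%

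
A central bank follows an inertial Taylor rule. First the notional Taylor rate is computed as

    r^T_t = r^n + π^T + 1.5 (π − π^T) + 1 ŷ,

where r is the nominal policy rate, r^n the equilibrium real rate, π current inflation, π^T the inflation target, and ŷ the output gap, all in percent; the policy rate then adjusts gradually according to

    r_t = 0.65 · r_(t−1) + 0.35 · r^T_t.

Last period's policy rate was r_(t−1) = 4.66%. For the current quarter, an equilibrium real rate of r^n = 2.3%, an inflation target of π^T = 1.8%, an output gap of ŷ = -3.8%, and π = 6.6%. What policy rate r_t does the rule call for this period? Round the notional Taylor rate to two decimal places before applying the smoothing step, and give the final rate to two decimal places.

5.65%

r^T_t = 2.3 + 1.8 + 1.5 × (6.6 − 1.8) + 1 × (-3.8)
   = 2.3 + 1.8 + 7.2 − 3.8 = 7.50
r_t = 0.65 × 4.66 + 0.35 × 7.50 = 3.029 + 2.625 = 5.65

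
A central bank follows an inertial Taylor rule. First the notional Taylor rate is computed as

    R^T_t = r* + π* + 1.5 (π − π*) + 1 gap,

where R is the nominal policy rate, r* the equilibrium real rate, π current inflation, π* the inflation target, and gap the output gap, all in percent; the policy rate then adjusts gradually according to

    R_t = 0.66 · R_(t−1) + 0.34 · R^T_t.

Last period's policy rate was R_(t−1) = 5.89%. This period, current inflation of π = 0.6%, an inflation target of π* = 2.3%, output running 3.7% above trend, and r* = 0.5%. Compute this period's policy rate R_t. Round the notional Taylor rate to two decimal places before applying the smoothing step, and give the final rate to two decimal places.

Output 3.7% above potential → gap = 3.7.
R^T_t = 0.5 + 2.3 + 1.5 × (0.6 − 2.3) + 1 × 3.7
   = 0.5 + 2.3 − 2.55 + 3.7 = 3.95
R_t = 0.66 × 5.89 + 0.34 × 3.95 = 3.8874 + 1.343 = 5.23

5.23%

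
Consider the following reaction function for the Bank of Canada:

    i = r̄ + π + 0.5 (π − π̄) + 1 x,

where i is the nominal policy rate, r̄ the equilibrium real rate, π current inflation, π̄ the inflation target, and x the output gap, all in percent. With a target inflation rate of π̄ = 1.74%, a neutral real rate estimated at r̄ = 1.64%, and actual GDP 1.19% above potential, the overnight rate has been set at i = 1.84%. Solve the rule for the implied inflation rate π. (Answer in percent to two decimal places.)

-0.08%

Output 1.19% above potential → x = 1.19.
Collecting π: i = r̄ + (1 + 0.5) π − 0.5 π̄ + 1 x
1.5 π = 1.84 − 1.64 + 0.5 × 1.74 − 1 × 1.19 = -0.12
π = -0.12 / 1.5 = -0.08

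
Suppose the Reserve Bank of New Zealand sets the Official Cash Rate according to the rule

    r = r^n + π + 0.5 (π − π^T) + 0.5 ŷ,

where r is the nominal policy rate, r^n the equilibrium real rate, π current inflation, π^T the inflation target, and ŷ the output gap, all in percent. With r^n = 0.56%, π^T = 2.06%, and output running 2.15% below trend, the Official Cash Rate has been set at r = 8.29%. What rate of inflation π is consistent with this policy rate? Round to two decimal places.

Output 2.15% below potential → ŷ = -2.15.
Collecting π: r = r^n + (1 + 0.5) π − 0.5 π^T + 0.5 ŷ
1.5 π = 8.29 − 0.56 + 0.5 × 2.06 − 0.5 × (-2.15) = 9.835
π = 9.835 / 1.5 = 6.56

6.56%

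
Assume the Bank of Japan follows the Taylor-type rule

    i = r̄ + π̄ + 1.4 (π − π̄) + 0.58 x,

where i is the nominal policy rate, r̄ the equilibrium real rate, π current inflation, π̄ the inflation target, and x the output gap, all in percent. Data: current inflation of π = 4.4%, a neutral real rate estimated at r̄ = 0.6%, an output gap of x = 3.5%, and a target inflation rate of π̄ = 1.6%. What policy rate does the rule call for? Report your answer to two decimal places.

8.15%

i = 0.6 + 1.6 + 1.4 × (4.4 − 1.6) + 0.58 × 3.5
   = 0.6 + 1.6 + 3.92 + 2.03 = 8.15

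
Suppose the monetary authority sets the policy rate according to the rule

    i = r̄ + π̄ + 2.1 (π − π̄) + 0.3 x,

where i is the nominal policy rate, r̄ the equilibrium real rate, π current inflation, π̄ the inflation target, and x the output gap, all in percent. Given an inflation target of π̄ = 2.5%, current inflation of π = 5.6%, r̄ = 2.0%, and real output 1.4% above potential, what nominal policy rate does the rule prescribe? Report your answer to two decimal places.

11.43%

Output 1.4% above potential → x = 1.4.
i = 2.0 + 2.5 + 2.1 × (5.6 − 2.5) + 0.3 × 1.4
   = 2.0 + 2.5 + 6.51 + 0.42 = 11.43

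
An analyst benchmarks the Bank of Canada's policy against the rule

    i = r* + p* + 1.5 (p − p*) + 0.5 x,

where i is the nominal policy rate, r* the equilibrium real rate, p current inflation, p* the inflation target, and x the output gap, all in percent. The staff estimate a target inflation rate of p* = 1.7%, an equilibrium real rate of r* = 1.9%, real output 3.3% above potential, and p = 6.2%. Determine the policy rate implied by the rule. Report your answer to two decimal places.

Output 3.3% above potential → x = 3.3.
i = 1.9 + 1.7 + 1.5 × (6.2 − 1.7) + 0.5 × 3.3
   = 1.9 + 1.7 + 6.75 + 1.65 = 12.00

12.00%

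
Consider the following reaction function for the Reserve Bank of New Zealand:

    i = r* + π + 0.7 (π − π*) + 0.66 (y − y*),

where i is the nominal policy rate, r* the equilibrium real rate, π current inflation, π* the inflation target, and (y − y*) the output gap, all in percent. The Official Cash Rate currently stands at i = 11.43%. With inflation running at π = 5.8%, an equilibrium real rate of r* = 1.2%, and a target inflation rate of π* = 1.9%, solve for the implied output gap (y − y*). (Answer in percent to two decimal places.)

0.66 (y − y*) = 11.43 − 1.2 − 5.8 − 0.7 × (5.8 − 1.9) = 1.7
(y − y*) = 1.7 / 0.66 = 2.58

2.58%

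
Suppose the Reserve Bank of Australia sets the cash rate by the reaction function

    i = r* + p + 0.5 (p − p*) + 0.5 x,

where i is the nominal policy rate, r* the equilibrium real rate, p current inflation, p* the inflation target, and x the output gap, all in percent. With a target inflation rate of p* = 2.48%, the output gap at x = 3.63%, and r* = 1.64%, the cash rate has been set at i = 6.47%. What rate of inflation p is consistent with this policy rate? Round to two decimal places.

Collecting p: i = r* + (1 + 0.5) p − 0.5 p* + 0.5 x
1.5 p = 6.47 − 1.64 + 0.5 × 2.48 − 0.5 × 3.63 = 4.255
p = 4.255 / 1.5 = 2.84

2.84%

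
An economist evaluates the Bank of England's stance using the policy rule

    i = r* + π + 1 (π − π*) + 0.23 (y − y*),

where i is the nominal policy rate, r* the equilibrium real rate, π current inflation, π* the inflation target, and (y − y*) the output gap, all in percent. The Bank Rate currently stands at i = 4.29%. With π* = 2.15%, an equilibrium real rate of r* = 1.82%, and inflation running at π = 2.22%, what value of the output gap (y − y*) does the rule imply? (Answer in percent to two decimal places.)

0.23 (y − y*) = 4.29 − 1.82 − 2.22 − 1 × (2.22 − 2.15) = 0.18
(y − y*) = 0.18 / 0.23 = 0.78

0.78%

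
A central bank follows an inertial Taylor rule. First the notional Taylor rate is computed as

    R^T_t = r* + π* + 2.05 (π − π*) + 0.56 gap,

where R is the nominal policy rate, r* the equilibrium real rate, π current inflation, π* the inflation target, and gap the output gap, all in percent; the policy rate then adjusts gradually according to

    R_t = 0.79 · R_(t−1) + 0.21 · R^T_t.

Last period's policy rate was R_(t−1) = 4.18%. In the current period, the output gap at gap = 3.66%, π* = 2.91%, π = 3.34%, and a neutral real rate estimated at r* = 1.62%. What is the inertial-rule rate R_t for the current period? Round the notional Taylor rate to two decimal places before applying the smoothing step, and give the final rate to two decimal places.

4.87%

R^T_t = 1.62 + 2.91 + 2.05 × (3.34 − 2.91) + 0.56 × 3.66
   = 1.62 + 2.91 + 0.8815 + 2.0496 = 7.46
R_t = 0.79 × 4.18 + 0.21 × 7.46 = 3.3022 + 1.5666 = 4.87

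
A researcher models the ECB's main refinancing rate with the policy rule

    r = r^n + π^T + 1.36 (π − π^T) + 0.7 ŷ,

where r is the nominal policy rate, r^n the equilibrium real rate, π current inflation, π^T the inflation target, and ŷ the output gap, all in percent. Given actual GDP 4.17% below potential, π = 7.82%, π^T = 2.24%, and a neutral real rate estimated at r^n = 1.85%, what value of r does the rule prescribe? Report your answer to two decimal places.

8.76%

Output 4.17% below potential → ŷ = -4.17.
r = 1.85 + 2.24 + 1.36 × (7.82 − 2.24) + 0.7 × (-4.17)
   = 1.85 + 2.24 + 7.5888 − 2.919 = 8.76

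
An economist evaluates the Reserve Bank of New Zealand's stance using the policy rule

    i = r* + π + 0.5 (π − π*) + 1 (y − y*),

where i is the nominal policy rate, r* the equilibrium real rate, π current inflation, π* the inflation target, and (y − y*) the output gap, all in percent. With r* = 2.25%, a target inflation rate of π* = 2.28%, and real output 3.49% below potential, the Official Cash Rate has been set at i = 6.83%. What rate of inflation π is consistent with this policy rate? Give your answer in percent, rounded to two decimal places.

Output 3.49% below potential → (y − y*) = -3.49.
Collecting π: i = r* + (1 + 0.5) π − 0.5 π* + 1 (y − y*)
1.5 π = 6.83 − 2.25 + 0.5 × 2.28 − 1 × (-3.49) = 9.21
π = 9.21 / 1.5 = 6.14

6.14%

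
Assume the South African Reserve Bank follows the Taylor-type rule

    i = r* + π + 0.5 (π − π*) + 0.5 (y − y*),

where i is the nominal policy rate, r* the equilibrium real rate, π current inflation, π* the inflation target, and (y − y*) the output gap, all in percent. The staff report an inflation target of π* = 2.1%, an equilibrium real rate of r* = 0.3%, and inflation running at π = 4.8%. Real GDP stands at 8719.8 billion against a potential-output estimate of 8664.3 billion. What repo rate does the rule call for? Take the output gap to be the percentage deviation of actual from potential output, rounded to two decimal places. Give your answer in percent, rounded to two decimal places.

Output gap = 100 × (8719.8 − 8664.3) / 8664.3 = 0.64%.
i = 0.30 + 4.80 + 0.5 × (4.80 − 2.10) + 0.5 × 0.64
   = 0.30 + 4.8 + 1.35 + 0.32 = 6.77

6.77%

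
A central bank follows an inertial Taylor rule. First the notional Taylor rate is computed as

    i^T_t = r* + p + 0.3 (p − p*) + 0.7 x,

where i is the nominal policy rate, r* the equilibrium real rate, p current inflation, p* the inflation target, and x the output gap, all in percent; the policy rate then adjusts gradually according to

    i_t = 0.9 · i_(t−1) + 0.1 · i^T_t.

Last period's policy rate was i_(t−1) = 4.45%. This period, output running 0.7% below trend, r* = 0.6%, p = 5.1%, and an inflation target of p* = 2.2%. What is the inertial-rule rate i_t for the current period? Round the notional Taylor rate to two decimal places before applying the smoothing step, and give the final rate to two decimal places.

4.61%

Output 0.7% below potential → x = -0.7.
i^T_t = 0.6 + 5.1 + 0.3 × (5.1 − 2.2) + 0.7 × (-0.7)
   = 0.6 + 5.1 + 0.87 − 0.49 = 6.08
i_t = 0.9 × 4.45 + 0.1 × 6.08 = 4.005 + 0.608 = 4.61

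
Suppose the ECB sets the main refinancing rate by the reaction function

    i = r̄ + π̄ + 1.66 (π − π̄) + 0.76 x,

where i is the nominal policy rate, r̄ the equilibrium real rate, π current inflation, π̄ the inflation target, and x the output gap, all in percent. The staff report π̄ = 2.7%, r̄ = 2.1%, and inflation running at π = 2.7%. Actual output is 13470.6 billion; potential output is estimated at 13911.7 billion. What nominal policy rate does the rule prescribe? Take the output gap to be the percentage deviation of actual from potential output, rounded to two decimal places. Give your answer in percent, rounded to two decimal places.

2.39%

Output gap = 100 × (13470.6 − 13911.7) / 13911.7 = -3.17%.
i = 2.10 + 2.70 + 1.66 × (2.70 − 2.70) + 0.76 × (-3.17)
   = 2.10 + 2.7 + 0 − 2.4092 = 2.39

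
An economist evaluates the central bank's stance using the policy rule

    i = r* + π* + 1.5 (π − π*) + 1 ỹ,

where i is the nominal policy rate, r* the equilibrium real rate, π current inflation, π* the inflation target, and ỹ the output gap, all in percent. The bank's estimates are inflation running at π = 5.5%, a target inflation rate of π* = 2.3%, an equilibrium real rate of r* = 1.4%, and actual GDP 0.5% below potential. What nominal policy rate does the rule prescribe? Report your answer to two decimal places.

8.00%

Output 0.5% below potential → ỹ = -0.5.
i = 1.4 + 2.3 + 1.5 × (5.5 − 2.3) + 1 × (-0.5)
   = 1.4 + 2.3 + 4.8 − 0.5 = 8.00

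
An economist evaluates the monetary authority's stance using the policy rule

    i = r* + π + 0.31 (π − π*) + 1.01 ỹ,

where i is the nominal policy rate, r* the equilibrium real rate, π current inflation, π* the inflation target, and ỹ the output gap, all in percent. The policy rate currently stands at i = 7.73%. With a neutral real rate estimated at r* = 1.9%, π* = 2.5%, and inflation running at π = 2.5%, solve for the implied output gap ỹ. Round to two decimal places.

3.30%

1.01 ỹ = 7.73 − 1.9 − 2.5 − 0.31 × (2.5 − 2.5) = 3.33
ỹ = 3.33 / 1.01 = 3.30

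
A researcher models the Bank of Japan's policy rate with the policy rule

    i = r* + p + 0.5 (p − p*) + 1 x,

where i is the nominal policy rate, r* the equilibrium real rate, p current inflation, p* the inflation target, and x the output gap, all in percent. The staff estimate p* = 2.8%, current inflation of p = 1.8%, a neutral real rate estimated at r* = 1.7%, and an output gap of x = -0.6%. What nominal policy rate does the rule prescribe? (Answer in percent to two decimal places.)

i = 1.7 + 1.8 + 0.5 × (1.8 − 2.8) + 1 × (-0.6)
   = 1.7 + 1.8 − 0.5 − 0.6 = 2.40

2.40%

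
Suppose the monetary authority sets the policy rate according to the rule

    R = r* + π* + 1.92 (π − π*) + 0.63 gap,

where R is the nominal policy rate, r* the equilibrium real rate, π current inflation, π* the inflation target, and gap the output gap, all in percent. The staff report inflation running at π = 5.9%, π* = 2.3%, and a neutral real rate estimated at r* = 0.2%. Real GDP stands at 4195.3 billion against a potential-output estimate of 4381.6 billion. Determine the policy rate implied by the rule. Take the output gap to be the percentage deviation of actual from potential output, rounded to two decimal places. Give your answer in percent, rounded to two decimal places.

6.73%

Output gap = 100 × (4195.3 − 4381.6) / 4381.6 = -4.25%.
R = 0.20 + 2.30 + 1.92 × (5.90 − 2.30) + 0.63 × (-4.25)
   = 0.20 + 2.3 + 6.912 − 2.6775 = 6.73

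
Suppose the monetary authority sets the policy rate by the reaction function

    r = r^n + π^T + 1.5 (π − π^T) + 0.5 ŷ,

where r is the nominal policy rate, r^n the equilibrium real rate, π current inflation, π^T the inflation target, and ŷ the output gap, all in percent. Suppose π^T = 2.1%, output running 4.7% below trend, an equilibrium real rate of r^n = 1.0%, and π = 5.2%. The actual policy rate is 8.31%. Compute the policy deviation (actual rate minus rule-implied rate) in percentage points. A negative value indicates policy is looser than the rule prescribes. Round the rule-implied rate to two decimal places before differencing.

2.91 pp

Output 4.7% below potential → ŷ = -4.7.
r = 1.0 + 2.1 + 1.5 × (5.2 − 2.1) + 0.5 × (-4.7)
   = 1.0 + 2.1 + 4.65 − 2.35 = 5.40
Deviation = 8.31 − 5.40 = 2.91 pp.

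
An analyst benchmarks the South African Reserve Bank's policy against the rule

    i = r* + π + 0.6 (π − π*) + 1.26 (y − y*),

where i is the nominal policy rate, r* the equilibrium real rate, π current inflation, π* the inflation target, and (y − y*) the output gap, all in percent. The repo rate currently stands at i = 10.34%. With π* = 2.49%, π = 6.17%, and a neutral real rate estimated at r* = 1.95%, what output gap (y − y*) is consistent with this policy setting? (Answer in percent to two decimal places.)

0.01%

1.26 (y − y*) = 10.34 − 1.95 − 6.17 − 0.6 × (6.17 − 2.49) = 0.012
(y − y*) = 0.012 / 1.26 = 0.01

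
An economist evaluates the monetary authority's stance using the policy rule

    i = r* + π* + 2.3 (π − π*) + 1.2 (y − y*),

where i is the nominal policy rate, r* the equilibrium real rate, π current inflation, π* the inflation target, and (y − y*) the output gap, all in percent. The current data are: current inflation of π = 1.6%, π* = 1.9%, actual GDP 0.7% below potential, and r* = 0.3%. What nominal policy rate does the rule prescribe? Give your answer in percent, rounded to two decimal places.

Output 0.7% below potential → (y − y*) = -0.7.
i = 0.3 + 1.9 + 2.3 × (1.6 − 1.9) + 1.2 × (-0.7)
   = 0.3 + 1.9 − 0.69 − 0.84 = 0.67

0.67%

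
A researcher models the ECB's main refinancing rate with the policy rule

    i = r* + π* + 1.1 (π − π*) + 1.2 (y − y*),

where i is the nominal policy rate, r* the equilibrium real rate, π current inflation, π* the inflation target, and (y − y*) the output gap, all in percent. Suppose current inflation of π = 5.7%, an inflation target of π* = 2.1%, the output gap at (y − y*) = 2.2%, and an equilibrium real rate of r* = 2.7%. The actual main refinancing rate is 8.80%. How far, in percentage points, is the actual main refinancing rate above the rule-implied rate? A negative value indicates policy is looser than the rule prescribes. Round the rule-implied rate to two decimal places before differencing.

-2.60 pp

i = 2.7 + 2.1 + 1.1 × (5.7 − 2.1) + 1.2 × 2.2
   = 2.7 + 2.1 + 3.96 + 2.64 = 11.40
Deviation = 8.80 − 11.40 = -2.60 pp.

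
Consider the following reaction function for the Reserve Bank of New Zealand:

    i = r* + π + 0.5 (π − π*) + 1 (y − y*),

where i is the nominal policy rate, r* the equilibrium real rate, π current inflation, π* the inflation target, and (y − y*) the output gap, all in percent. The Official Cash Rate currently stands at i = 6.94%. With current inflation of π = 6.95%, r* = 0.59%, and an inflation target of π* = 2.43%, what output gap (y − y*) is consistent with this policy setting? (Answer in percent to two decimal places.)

-2.86%

1 (y − y*) = 6.94 − 0.59 − 6.95 − 0.5 × (6.95 − 2.43) = -2.86
(y − y*) = -2.86 / 1 = -2.86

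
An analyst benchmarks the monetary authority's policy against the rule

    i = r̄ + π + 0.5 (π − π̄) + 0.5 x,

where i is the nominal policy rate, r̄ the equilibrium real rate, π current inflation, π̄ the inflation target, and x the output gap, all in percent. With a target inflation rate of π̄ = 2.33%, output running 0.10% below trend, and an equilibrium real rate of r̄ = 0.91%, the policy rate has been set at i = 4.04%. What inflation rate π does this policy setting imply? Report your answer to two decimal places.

Output 0.10% below potential → x = -0.10.
Collecting π: i = r̄ + (1 + 0.5) π − 0.5 π̄ + 0.5 x
1.5 π = 4.04 − 0.91 + 0.5 × 2.33 − 0.5 × (-0.10) = 4.345
π = 4.345 / 1.5 = 2.90

2.90%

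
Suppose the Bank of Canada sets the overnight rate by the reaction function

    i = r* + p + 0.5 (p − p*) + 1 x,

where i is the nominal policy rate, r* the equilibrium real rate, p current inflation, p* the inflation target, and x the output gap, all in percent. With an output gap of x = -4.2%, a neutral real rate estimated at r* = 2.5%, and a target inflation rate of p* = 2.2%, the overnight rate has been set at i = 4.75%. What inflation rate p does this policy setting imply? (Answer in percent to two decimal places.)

Collecting p: i = r* + (1 + 0.5) p − 0.5 p* + 1 x
1.5 p = 4.75 − 2.5 + 0.5 × 2.2 − 1 × (-4.2) = 7.55
p = 7.55 / 1.5 = 5.03

5.03%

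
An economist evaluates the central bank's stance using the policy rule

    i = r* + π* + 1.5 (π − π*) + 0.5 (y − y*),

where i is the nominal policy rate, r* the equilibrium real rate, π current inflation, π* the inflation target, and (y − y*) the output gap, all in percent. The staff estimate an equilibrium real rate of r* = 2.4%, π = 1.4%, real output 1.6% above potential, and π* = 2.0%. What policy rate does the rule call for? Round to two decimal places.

4.30%

Output 1.6% above potential → (y − y*) = 1.6.
i = 2.4 + 2.0 + 1.5 × (1.4 − 2.0) + 0.5 × 1.6
   = 2.4 + 2 − 0.9 + 0.8 = 4.30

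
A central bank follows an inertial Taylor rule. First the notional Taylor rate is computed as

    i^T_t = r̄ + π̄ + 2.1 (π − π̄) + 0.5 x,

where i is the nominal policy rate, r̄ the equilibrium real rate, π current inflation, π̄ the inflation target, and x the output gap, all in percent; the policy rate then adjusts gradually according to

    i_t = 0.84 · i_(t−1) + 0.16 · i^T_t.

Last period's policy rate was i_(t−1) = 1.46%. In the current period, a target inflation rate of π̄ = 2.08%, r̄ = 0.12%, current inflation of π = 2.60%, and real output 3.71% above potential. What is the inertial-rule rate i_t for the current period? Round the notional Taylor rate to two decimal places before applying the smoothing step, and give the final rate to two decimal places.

2.05%

Output 3.71% above potential → x = 3.71.
i^T_t = 0.12 + 2.08 + 2.1 × (2.60 − 2.08) + 0.5 × 3.71
   = 0.12 + 2.08 + 1.092 + 1.855 = 5.15
i_t = 0.84 × 1.46 + 0.16 × 5.15 = 1.2264 + 0.824 = 2.05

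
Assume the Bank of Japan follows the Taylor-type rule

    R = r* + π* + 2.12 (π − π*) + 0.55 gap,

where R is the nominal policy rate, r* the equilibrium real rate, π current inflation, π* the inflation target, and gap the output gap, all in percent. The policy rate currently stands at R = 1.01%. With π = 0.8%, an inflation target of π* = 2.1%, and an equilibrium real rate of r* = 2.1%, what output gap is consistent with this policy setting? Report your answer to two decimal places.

-0.79%

0.55 gap = 1.01 − 2.1 − 2.1 − 2.12 × (0.8 − 2.1) = -0.434
gap = -0.434 / 0.55 = -0.79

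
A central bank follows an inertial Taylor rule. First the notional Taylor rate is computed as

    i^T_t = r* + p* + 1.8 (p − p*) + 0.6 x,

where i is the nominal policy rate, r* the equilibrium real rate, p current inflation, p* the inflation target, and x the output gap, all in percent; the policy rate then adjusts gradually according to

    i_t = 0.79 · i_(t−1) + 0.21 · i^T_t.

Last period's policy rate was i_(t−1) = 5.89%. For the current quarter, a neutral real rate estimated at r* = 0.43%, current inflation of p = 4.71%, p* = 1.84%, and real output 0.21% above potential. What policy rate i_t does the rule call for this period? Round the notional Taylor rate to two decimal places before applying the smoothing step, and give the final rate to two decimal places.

6.24%

Output 0.21% above potential → x = 0.21.
i^T_t = 0.43 + 1.84 + 1.8 × (4.71 − 1.84) + 0.6 × 0.21
   = 0.43 + 1.84 + 5.166 + 0.126 = 7.56
i_t = 0.79 × 5.89 + 0.21 × 7.56 = 4.6531 + 1.5876 = 6.24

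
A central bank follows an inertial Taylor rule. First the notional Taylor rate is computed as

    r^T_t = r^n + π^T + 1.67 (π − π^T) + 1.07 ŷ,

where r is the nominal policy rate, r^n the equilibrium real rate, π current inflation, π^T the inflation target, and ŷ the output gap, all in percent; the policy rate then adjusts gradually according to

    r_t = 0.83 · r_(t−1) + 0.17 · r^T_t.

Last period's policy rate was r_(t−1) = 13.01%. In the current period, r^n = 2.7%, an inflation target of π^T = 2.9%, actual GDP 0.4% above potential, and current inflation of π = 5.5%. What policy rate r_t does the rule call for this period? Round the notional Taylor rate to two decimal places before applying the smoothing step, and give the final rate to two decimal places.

Output 0.4% above potential → ŷ = 0.4.
r^T_t = 2.7 + 2.9 + 1.67 × (5.5 − 2.9) + 1.07 × 0.4
   = 2.7 + 2.9 + 4.342 + 0.428 = 10.37
r_t = 0.83 × 13.01 + 0.17 × 10.37 = 10.7983 + 1.7629 = 12.56

12.56%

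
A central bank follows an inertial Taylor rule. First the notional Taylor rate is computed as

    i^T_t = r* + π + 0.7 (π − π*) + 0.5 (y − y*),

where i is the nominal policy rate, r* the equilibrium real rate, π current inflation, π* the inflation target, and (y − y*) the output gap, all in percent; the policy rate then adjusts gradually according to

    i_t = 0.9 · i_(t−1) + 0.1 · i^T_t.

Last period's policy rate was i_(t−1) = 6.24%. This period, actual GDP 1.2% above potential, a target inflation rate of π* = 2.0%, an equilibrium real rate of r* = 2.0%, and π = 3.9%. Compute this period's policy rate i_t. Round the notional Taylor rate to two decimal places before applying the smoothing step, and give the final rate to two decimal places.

Output 1.2% above potential → (y − y*) = 1.2.
i^T_t = 2.0 + 3.9 + 0.7 × (3.9 − 2.0) + 0.5 × 1.2
   = 2.0 + 3.9 + 1.33 + 0.6 = 7.83
i_t = 0.9 × 6.24 + 0.1 × 7.83 = 5.616 + 0.783 = 6.40

6.40%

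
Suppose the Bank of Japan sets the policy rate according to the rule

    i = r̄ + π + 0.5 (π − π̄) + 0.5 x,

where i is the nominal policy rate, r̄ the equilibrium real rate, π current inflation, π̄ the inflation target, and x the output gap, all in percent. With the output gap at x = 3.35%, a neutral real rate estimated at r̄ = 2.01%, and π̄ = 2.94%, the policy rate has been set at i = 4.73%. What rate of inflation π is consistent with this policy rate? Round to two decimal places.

1.68%

Collecting π: i = r̄ + (1 + 0.5) π − 0.5 π̄ + 0.5 x
1.5 π = 4.73 − 2.01 + 0.5 × 2.94 − 0.5 × 3.35 = 2.515
π = 2.515 / 1.5 = 1.68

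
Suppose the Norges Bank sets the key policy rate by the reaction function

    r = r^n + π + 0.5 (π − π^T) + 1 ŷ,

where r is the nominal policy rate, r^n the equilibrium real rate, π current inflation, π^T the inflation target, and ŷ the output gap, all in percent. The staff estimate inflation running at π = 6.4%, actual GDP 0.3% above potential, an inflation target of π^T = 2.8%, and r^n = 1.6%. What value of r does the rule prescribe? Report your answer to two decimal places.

10.10%

Output 0.3% above potential → ŷ = 0.3.
r = 1.6 + 6.4 + 0.5 × (6.4 − 2.8) + 1 × 0.3
   = 1.6 + 6.4 + 1.8 + 0.3 = 10.10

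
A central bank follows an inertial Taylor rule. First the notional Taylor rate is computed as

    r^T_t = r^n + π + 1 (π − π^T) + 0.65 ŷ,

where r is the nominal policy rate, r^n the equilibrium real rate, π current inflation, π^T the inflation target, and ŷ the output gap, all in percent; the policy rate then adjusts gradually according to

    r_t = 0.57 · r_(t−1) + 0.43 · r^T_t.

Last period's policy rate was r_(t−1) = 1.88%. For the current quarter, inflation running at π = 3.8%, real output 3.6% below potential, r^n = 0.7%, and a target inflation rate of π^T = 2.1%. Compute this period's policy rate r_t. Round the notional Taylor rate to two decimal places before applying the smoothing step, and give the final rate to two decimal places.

Output 3.6% below potential → ŷ = -3.6.
r^T_t = 0.7 + 3.8 + 1 × (3.8 − 2.1) + 0.65 × (-3.6)
   = 0.7 + 3.8 + 1.7 − 2.34 = 3.86
r_t = 0.57 × 1.88 + 0.43 × 3.86 = 1.0716 + 1.6598 = 2.73

2.73%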